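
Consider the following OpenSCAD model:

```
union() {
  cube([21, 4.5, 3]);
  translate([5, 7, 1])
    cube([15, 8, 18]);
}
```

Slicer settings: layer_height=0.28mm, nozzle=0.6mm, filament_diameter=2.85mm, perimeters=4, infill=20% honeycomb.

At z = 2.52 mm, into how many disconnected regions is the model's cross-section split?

At z = 2.52 mm: the cube (footprint 21×4.5) is included at this height; the 15×8 cube at (5, 7) contributes its full rectangle; Taking the union: the 2 present regions are separate (no shared area or edge), so areas and boundary lengths simply add and each stays a separate island — 2 connected regions. The result has 2 disconnected regions.

2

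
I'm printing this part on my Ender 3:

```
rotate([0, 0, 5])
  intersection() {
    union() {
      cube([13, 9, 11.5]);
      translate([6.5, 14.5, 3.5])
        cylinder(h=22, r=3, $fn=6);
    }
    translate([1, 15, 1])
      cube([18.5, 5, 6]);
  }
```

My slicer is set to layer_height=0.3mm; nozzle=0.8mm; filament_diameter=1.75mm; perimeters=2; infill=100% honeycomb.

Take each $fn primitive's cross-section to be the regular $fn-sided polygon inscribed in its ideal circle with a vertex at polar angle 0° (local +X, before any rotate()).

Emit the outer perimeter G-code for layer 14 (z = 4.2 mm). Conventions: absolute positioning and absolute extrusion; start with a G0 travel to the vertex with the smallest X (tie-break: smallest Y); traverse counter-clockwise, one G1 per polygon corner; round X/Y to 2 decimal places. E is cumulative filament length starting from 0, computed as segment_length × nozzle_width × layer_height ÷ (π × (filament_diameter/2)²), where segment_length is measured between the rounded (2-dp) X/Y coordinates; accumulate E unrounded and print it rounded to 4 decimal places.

At z = 4.2 mm: the cube is present — its section is the full 13×9 rectangle; the r=3 cylinder at (6.5, 14.5) contributes a regular 6-gon of circumradius 3; Taking the union: the 2 present regions are separate (no shared area or edge), so areas and boundary lengths simply add and each stays a separate island — 2 connected regions; the 18.5×5 cube at (1, 15) contributes its full rectangle; Taking the intersection: the 18.5×5 cube at (1, 15) partially overlaps the result so far; clipping to the common part keeps 8.84 mm² — 1 connected region; (rotated 5° about Z; rotation is an isometry so areas/perimeters/island counts are preserved). The outline is a single polygon with 4 vertices. Extrusion per mm of travel: 0.8 × 0.3 / (π × 0.875²) = 0.099780. Accumulating E over each segment gives final E = 1.3238.

G0 X2.47 Y15.27 Z4.20
G1 X7.87 Y15.75 E0.5409
G1 X6.48 Y17.73 E0.7823
G1 X3.49 Y17.47 E1.0818
G1 X2.47 Y15.27 E1.3238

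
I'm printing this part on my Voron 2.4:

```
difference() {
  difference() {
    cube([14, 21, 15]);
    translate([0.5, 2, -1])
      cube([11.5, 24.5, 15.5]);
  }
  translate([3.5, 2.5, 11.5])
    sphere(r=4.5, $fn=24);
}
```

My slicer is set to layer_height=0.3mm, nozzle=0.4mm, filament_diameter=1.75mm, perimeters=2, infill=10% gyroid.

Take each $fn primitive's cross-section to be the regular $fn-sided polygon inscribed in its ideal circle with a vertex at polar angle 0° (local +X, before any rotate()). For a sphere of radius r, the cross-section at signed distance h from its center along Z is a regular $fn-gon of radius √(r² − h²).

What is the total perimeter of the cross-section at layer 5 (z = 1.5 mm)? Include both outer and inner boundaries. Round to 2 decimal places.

108.00 mm

At z = 1.5 mm: the 14×21 cube contributes its full rectangle (perimeter 70.00 mm); the cube at (0.5, 2) is present — its section is the full 11.5×24.5 rectangle (perimeter 72.00 mm); After the difference (first − rest): starting from the 14×21 cube, the 11.5×24.5 cube at (0.5, 2) partially overlaps it — only the 218.50 mm² overlap (of its 281.75 mm²) is removed, clipping the outline — boundary = 108.00 mm; the sphere at (3.5, 2.5) does not reach this height (|z−center|=10.000 > r=4.5); Subtracting the remaining from the first: none of the subtracted shapes is present at this height, so that combined region is unchanged — boundary = 108.00 mm. Overall, the cross-section is a single solid region. Total boundary length (outer) = 108.00 mm.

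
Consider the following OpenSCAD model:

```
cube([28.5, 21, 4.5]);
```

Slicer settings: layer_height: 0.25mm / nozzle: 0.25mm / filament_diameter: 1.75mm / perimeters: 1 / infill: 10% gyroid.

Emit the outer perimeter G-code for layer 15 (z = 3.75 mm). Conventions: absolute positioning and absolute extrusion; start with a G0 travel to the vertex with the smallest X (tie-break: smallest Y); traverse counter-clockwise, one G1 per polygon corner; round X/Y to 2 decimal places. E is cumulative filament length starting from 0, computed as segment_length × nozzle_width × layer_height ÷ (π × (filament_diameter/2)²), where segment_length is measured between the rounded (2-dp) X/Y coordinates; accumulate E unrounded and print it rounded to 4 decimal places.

At z = 3.75 mm: the cube is present — its section is the full 28.5×21 rectangle. The outline is a single polygon with 4 vertices. Extrusion per mm of travel: 0.25 × 0.25 / (π × 0.875²) = 0.025984. Accumulating E over each segment gives final E = 2.5725.

G0 X0.00 Y0.00 Z3.75
G1 X28.50 Y0.00 E0.7406
G1 X28.50 Y21.00 E1.2862
G1 X0.00 Y21.00 E2.0268
G1 X0.00 Y0.00 E2.5725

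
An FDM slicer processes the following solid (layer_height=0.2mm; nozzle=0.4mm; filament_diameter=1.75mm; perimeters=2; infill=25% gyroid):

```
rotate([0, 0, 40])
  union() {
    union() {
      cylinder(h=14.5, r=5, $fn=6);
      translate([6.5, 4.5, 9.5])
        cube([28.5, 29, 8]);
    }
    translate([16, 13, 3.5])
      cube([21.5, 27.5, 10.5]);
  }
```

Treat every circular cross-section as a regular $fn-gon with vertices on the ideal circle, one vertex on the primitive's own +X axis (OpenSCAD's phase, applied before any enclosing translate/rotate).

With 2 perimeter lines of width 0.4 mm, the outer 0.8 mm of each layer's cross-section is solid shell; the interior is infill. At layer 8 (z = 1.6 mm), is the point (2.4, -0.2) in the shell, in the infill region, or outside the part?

At z = 1.6 mm: the r=5 cylinder contributes a regular 6-gon of circumradius 5; the cube at (6.5, 4.5) does not reach this height (z outside [9.5, 17.5]); Combining (union): only the r=5 cylinder is present, so the union is just that shape — 1 connected region; the cube at (16, 13) is not intersected at this z (z outside [3.5, 14]); Merging all regions: only the result so far is present, so the union is just that shape — 1 connected region; (whole slice rotated 40° about Z — lengths, areas and connectivity unchanged). Overall, the cross-section is a single solid region. Undo the 40° rotation: the query point maps to (1.710, -1.696) in the un-rotated model frame. The nearest boundary edge runs (2.50, -4.33)→(5.00, 0.00); distance from the point to it = 2.00 mm. The point is inside the cross-section and 2.00 mm from the nearest boundary — more than the 0.8 mm shell width (2 × 0.4), so it's in the infill interior.

infill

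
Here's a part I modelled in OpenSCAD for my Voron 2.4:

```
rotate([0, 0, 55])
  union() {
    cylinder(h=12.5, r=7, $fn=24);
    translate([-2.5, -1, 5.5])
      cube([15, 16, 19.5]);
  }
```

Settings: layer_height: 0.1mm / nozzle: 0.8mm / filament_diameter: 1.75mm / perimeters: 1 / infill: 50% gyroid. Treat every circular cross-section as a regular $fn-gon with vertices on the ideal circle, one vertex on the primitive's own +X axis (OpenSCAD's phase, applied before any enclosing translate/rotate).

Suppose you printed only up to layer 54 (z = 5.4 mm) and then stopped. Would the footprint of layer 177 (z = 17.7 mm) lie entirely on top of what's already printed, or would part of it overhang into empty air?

Compare the two slices. At z = 5.4: the r=7 cylinder gives a regular 24-gon of circumradius 7 (constant along its height) (area = (24/2)·7.000²·sin(360°/24) = 152.19 mm²); the cube at (-2.5, -1) is absent (z outside [5.5, 25]); Merging all regions: only the r=7 cylinder is present, so the union is just that shape — area = 152.19 mm²; (whole slice rotated 55° about Z — lengths, areas and connectivity unchanged). At z = 17.7: the cylinder does not reach this height (z outside [0, 12.5]); the cube at (-2.5, -1) is present — its section is the full 15×16 rectangle (area 240.00 mm²); Combining (union): only the 15×16 cube at (-2.5, -1) is present, so the union is just that shape — area = 240.00 mm²; (whole slice rotated 55° about Z — lengths, areas and connectivity unchanged). Checking containment: at z = 17.7 the cross-section extends beyond the z = 5.4 cross-section by about 175.50 mm².

part overhangs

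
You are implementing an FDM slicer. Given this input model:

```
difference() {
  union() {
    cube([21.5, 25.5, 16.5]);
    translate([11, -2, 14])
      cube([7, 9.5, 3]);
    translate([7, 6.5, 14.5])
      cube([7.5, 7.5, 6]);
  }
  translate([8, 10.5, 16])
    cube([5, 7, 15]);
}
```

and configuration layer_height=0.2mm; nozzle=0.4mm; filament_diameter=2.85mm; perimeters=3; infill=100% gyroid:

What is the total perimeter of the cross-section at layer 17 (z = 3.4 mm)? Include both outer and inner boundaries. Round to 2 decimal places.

At z = 3.4 mm: the 21.5×25.5 cube contributes its full rectangle (perimeter 94.00 mm); the cube at (11, -2) does not reach this height (z outside [14, 17]); the cube at (7, 6.5) is absent (z outside [14.5, 20.5]); Combining (union): only the 21.5×25.5 cube is present, so the union is just that shape — boundary = 94.00 mm; the cube at (8, 10.5) is absent (z outside [16, 31]); Subtracting the remaining from the first: none of the subtracted shapes is present at this height, so the result so far is unchanged — boundary = 94.00 mm. Overall, the cross-section is a single solid region. Total boundary length (outer) = 94.00 mm.

94.00 mm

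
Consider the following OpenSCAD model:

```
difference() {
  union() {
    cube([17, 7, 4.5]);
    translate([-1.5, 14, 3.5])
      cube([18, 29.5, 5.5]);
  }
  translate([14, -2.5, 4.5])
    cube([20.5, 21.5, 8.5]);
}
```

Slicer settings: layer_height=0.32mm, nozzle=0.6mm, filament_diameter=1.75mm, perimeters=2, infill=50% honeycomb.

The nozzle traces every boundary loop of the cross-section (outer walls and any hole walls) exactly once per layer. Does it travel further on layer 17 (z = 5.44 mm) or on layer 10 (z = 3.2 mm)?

Layer 17 (z = 5.44): the cube is absent (z outside [0, 4.5]); the cube at (-1.5, 14) is present — its section is the full 18×29.5 rectangle (perimeter 95.00 mm); Combining (union): only the 18×29.5 cube at (-1.5, 14) is present, so the union is just that shape — boundary = 95.00 mm; the 20.5×21.5 cube at (14, -2.5) contributes its full rectangle (perimeter 84.00 mm); Subtracting the remaining from the first: starting from that combined region, the 20.5×21.5 cube at (14, -2.5) partially overlaps it — only the 12.50 mm² overlap (of its 440.75 mm²) is removed, clipping the outline — boundary = 95.00 mm. So its perimeter = 95.00 mm. Layer 10 (z = 3.2): the 17×7 cube contributes its full rectangle (perimeter 48.00 mm); the cube at (-1.5, 14) is absent (z outside [3.5, 9]); Taking the union: only the 17×7 cube is present, so the union is just that shape — boundary = 48.00 mm; the cube at (14, -2.5) is absent (z outside [4.5, 13]); Taking the first minus the rest: none of the subtracted shapes is present at this height, so that combined region is unchanged — boundary = 48.00 mm. So its perimeter = 48.00 mm. Layer 17 is larger (95.00 vs 48.00 mm).

layer 17 (z = 5.44 mm)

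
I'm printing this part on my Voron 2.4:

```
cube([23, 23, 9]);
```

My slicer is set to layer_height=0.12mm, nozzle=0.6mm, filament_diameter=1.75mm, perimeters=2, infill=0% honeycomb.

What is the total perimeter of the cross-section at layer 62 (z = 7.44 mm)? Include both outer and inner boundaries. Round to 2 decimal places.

92.00 mm

At z = 7.44 mm: the cube (footprint 23×23) is included at this height (perimeter 92.00 mm). Overall, the cross-section is a single solid region. Total boundary length (outer) = 92.00 mm.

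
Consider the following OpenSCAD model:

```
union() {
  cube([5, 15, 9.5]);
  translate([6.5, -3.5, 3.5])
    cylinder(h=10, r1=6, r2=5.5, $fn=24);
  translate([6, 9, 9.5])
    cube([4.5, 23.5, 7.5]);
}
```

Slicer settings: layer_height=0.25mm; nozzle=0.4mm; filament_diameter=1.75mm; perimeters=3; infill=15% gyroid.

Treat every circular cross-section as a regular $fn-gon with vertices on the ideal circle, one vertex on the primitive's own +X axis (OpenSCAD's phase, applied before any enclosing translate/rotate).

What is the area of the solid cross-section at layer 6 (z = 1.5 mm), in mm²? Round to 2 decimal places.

At z = 1.5 mm: the cube is present — its section is the full 5×15 rectangle (area 75.00 mm²); the cone at (6.5, -3.5) is not intersected at this z (z outside [3.5, 13.5]); the cube at (6, 9) is not intersected at this z (z outside [9.5, 17]); Combining (union): only the 5×15 cube is present, so the union is just that shape — area = 75.00 mm². Overall, the cross-section is a single solid region. Net area = 75.00 mm².

75.00 mm²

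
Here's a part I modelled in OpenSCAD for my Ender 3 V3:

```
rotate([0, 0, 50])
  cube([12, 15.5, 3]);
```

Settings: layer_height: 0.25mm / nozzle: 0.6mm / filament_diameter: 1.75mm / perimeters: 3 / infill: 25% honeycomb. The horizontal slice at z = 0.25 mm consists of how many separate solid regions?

1

At z = 0.25 mm: the cube is present — its section is the full 12×15.5 rectangle; (rotated 50° about Z; rotation is an isometry so areas/perimeters/island counts are preserved). The result has 1 disconnected region.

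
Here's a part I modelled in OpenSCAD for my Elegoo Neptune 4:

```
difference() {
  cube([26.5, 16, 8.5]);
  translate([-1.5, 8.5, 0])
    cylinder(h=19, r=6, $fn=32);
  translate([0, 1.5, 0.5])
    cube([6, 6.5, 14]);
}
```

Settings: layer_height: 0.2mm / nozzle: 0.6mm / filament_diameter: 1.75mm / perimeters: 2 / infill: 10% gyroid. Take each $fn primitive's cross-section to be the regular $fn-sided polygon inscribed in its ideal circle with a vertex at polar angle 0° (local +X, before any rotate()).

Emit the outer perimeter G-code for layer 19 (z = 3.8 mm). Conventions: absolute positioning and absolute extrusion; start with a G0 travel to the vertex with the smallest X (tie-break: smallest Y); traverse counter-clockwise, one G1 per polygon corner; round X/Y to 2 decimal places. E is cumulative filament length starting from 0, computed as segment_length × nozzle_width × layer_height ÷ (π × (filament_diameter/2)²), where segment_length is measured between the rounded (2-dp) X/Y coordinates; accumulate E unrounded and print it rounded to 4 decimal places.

At z = 3.8 mm: the 26.5×16 cube contributes its full rectangle; the r=6 cylinder at (-1.5, 8.5) contributes a regular 32-gon of circumradius 6; the cube at (0, 1.5) (footprint 6×6.5) is included at this height; Taking the first minus the rest: starting from the 26.5×16 cube, the r=6 cylinder at (-1.5, 8.5) partially overlaps it — only the 38.43 mm² overlap (of its 112.37 mm²) is removed, clipping the outline; the 6×6.5 cube at (0, 1.5) partially overlaps it — only the 22.02 mm² overlap (of its 39.00 mm²) is removed, clipping the outline — 1 connected region. The outline is a single polygon with 16 vertices. Extrusion per mm of travel: 0.6 × 0.2 / (π × 0.875²) = 0.049890. Accumulating E over each segment gives final E = 4.7225.

G0 X0.00 Y0.00 Z3.80
G1 X26.50 Y0.00 E1.3221
G1 X26.50 Y16.00 E2.1203
G1 X0.00 Y16.00 E3.4424
G1 X0.00 Y14.28 E3.5282
G1 X0.80 Y14.04 E3.5699
G1 X1.83 Y13.49 E3.6282
G1 X2.74 Y12.74 E3.6870
G1 X3.49 Y11.83 E3.7458
G1 X4.04 Y10.80 E3.8041
G1 X4.38 Y9.67 E3.8630
G1 X4.50 Y8.50 E3.9216
G1 X4.45 Y8.00 E3.9467
G1 X6.00 Y8.00 E4.0240
G1 X6.00 Y1.50 E4.3483
G1 X0.00 Y1.50 E4.6477
G1 X0.00 Y0.00 E4.7225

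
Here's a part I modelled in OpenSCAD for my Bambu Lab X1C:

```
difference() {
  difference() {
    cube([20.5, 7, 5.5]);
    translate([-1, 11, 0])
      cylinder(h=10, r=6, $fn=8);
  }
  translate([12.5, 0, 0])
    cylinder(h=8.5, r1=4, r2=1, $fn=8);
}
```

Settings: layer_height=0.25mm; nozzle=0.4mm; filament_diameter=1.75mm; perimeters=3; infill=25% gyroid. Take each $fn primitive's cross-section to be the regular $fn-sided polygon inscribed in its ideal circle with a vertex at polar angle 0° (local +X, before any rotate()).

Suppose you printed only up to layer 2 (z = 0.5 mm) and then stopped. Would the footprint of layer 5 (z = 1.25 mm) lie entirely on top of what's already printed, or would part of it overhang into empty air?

Compare the two slices. At z = 0.5: the 20.5×7 cube contributes its full rectangle (area 143.50 mm²); the cylinder at (-1, 11): section is a regular 8-gon, circumradius r=6 (area = (8/2)·6.000²·sin(360°/8) = 101.82 mm²); Subtracting the remaining from the first: starting from the 20.5×7 cube (143.50 mm²), the r=6 cylinder at (-1, 11) partially overlaps it — only the 2.98 mm² overlap (of its 101.82 mm²) is removed, clipping the outline — area = 140.52 mm²; the cone at (12.5, 0): at t=0.059 of its height the radius interpolates to r₁+(r₂−r₁)t = 3.824, giving a regular 8-gon of that circumradius (area = (8/2)·3.824²·sin(360°/8) = 41.35 mm²); After the difference (first − rest): starting from that combined region (140.52 mm²), the cone at (12.5, 0) partially overlaps it — only the 20.67 mm² overlap (of its 41.35 mm²) is removed, clipping the outline — area = 119.85 mm². At z = 1.25: the 20.5×7 cube contributes its full rectangle (area 143.50 mm²); the r=6 cylinder at (-1, 11) contributes a regular 8-gon of circumradius 6 (area = (8/2)·6.000²·sin(360°/8) = 101.82 mm²); Subtracting the remaining from the first: starting from the 20.5×7 cube (143.50 mm²), the r=6 cylinder at (-1, 11) partially overlaps it — only the 2.98 mm² overlap (of its 101.82 mm²) is removed, clipping the outline — area = 140.52 mm²; the cone at (12.5, 0) contributes a regular 8-gon of circumradius 3.559 (interpolated between r1=4 and r2=1 at t=0.147) (area = (8/2)·3.559²·sin(360°/8) = 35.82 mm²); After the difference (first − rest): starting from the result so far (140.52 mm²), the cone at (12.5, 0) partially overlaps it — only the 17.91 mm² overlap (of its 35.82 mm²) is removed, clipping the outline — area = 122.61 mm². Checking containment: at z = 1.25 the cross-section extends beyond the z = 0.5 cross-section by about 2.76 mm².

part overhangs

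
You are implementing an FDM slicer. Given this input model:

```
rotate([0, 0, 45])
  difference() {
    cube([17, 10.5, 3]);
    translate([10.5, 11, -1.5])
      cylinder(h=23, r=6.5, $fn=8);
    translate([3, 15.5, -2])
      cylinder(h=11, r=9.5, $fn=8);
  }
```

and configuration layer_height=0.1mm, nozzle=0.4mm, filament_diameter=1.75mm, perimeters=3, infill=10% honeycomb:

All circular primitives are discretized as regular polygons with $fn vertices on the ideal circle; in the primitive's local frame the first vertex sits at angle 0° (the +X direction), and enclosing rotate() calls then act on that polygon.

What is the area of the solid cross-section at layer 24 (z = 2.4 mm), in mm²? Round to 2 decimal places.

At z = 2.4 mm: the cube is present — its section is the full 17×10.5 rectangle (area 178.50 mm²); the r=6.5 cylinder at (10.5, 11) gives a regular 8-gon of circumradius 6.5 (constant along its height) (area = (8/2)·6.500²·sin(360°/8) = 119.50 mm²); the r=9.5 cylinder at (3, 15.5) contributes a regular 8-gon of circumradius 9.5 (area = (8/2)·9.500²·sin(360°/8) = 255.27 mm²); Taking the first minus the rest: starting from the 17×10.5 cube (178.50 mm²), the r=6.5 cylinder at (10.5, 11) partially overlaps it — only the 53.35 mm² overlap (of its 119.50 mm²) is removed, clipping the outline; the r=9.5 cylinder at (3, 15.5) partially overlaps it — only the 19.59 mm² overlap (of its 255.27 mm²) is removed, clipping the outline — area = 105.55 mm²; (rotated 45° about Z; rotation is an isometry so areas/perimeters/island counts are preserved). Overall, the cross-section is a single solid region. Net area = 105.55 mm².

105.55 mm²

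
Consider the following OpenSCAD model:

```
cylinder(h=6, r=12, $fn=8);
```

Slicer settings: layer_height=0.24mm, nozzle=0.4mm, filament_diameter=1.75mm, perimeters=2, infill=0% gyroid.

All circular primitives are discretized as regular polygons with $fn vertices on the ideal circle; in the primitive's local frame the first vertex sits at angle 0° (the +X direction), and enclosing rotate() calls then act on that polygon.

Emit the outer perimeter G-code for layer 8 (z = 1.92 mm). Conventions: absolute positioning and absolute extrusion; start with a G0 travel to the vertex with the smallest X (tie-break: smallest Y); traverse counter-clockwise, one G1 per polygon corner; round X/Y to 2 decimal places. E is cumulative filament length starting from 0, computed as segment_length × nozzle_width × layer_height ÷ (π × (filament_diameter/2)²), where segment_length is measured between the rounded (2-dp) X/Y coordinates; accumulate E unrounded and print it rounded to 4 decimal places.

G0 X-12.00 Y0.00 Z1.92
G1 X-8.49 Y-8.49 E0.3667
G1 X0.00 Y-12.00 E0.7333
G1 X8.49 Y-8.49 E1.1000
G1 X12.00 Y0.00 E1.4667
G1 X8.49 Y8.49 E1.8334
G1 X0.00 Y12.00 E2.2000
G1 X-8.49 Y8.49 E2.5667
G1 X-12.00 Y0.00 E2.9334

At z = 1.92 mm: the cylinder: section is a regular 8-gon, circumradius r=12. The outline is a single polygon with 8 vertices. Extrusion per mm of travel: 0.4 × 0.24 / (π × 0.875²) = 0.039912. Accumulating E over each segment gives final E = 2.9334.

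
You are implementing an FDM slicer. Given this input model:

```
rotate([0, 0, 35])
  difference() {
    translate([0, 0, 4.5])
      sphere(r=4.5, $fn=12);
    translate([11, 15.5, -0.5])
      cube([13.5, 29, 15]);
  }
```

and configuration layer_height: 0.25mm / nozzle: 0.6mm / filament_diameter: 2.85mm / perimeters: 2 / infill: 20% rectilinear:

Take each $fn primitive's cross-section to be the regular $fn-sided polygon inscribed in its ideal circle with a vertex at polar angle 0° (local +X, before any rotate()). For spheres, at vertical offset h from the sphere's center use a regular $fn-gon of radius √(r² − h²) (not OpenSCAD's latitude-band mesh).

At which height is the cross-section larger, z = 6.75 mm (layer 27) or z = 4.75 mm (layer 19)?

Layer 27 (z = 6.75): the r=4.5 sphere contributes a regular 12-gon of circumradius √(4.5²−2.25²) = 3.897 (area = (12/2)·3.897²·sin(360°/12) = 45.56 mm²); the 13.5×29 cube at (11, 15.5) contributes its full rectangle (area 391.50 mm²); Subtracting the remaining from the first: starting from the r=4.5 sphere (45.56 mm²), the 13.5×29 cube at (11, 15.5) misses the remaining region (no effect) — area = 45.56 mm²; (whole slice rotated 35° about Z — lengths, areas and connectivity unchanged). So its area = 45.56 mm². Layer 19 (z = 4.75): the r=4.5 sphere contributes a regular 12-gon of circumradius √(4.5²−0.25²) = 4.493 (area = (12/2)·4.493²·sin(360°/12) = 60.56 mm²); the cube at (11, 15.5) is present — its section is the full 13.5×29 rectangle (area 391.50 mm²); Taking the first minus the rest: starting from the r=4.5 sphere (60.56 mm²), the 13.5×29 cube at (11, 15.5) misses the remaining region (no effect) — area = 60.56 mm²; (whole slice rotated 35° about Z — lengths, areas and connectivity unchanged). So its area = 60.56 mm². Layer 19 is larger (60.56 vs 45.56 mm²).

layer 19 (z = 4.75 mm)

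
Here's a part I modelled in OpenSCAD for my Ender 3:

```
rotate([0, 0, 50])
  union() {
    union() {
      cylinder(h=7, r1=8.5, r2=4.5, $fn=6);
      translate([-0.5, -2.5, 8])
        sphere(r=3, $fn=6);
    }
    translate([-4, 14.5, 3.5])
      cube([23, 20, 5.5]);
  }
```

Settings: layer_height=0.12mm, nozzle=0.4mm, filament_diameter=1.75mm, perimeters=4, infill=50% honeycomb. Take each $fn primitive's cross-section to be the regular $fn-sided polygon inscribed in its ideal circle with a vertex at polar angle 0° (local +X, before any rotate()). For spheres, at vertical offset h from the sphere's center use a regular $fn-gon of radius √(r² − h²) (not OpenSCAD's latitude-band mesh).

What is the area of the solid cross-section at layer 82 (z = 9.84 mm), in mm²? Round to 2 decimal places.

14.59 mm²

At z = 9.84 mm: the cone is not intersected at this z (z outside [0, 7]); the r=3 sphere at (-0.5, -2.5) contributes a regular 6-gon of circumradius √(3²−1.84²) = 2.369 (area = (6/2)·2.369²·sin(360°/6) = 14.59 mm²); Taking the union: only the r=3 sphere at (-0.5, -2.5) is present, so the union is just that shape — area = 14.59 mm²; the cube at (-4, 14.5) does not reach this height (z outside [3.5, 9]); Merging all regions: only the result so far is present, so the union is just that shape — area = 14.59 mm²; (whole slice rotated 50° about Z — lengths, areas and connectivity unchanged). Overall, the cross-section is a single solid region. Net area = 14.59 mm².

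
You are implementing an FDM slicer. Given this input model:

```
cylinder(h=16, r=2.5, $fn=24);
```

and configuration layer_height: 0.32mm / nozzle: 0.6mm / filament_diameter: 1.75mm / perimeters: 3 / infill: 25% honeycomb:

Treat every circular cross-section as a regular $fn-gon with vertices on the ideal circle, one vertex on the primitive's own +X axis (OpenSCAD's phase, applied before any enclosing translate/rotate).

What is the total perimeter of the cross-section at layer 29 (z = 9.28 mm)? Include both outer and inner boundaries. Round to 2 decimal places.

15.66 mm

At z = 9.28 mm: the r=2.5 cylinder gives a regular 24-gon of circumradius 2.5 (constant along its height) (perimeter = 2·24·2.500·sin(180°/24) = 15.66 mm). Overall, the cross-section is a single solid region. Total boundary length (outer) = 15.66 mm.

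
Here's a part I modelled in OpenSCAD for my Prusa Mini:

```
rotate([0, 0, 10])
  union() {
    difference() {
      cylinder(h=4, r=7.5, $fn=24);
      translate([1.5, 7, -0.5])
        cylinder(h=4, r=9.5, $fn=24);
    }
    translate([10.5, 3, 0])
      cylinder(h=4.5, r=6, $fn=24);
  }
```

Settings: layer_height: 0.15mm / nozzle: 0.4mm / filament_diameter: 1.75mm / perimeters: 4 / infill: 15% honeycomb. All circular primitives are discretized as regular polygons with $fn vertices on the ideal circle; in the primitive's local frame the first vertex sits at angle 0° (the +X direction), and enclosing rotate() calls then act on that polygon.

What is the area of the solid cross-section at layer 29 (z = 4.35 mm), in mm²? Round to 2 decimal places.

111.81 mm²

At z = 4.35 mm: the cylinder is absent (z outside [0, 4]); the cylinder at (1.5, 7) is absent (z outside [-0.5, 3.5]); Taking the first minus the rest: the first operand is absent here, so nothing remains; the cylinder at (10.5, 3): section is a regular 24-gon, circumradius r=6 (area = (24/2)·6.000²·sin(360°/24) = 111.81 mm²); Merging all regions: only the r=6 cylinder at (10.5, 3) is present, so the union is just that shape — area = 111.81 mm²; (rotated 10° about Z; rotation is an isometry so areas/perimeters/island counts are preserved). Overall, the cross-section is a single solid region. Net area = 111.81 mm².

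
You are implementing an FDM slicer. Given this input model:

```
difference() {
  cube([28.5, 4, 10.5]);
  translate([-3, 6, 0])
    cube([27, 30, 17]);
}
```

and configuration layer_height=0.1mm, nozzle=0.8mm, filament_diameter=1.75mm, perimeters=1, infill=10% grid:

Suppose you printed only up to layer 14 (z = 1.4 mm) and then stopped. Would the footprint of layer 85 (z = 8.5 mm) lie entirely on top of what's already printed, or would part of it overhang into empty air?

entirely on top

Compare the two slices. At z = 1.4: the cube (footprint 28.5×4) is included at this height (area 114.00 mm²); the 27×30 cube at (-3, 6) contributes its full rectangle (area 810.00 mm²); Subtracting the remaining from the first: starting from the 28.5×4 cube (114.00 mm²), the 27×30 cube at (-3, 6) misses the remaining region (no effect) — area = 114.00 mm². At z = 8.5: the cube is present — its section is the full 28.5×4 rectangle (area 114.00 mm²); the cube at (-3, 6) (footprint 27×30) is included at this height (area 810.00 mm²); Taking the first minus the rest: starting from the 28.5×4 cube (114.00 mm²), the 27×30 cube at (-3, 6) misses the remaining region (no effect) — area = 114.00 mm². Checking containment: the cross-section at z = 8.5 is a subset of the cross-section at z = 1.4.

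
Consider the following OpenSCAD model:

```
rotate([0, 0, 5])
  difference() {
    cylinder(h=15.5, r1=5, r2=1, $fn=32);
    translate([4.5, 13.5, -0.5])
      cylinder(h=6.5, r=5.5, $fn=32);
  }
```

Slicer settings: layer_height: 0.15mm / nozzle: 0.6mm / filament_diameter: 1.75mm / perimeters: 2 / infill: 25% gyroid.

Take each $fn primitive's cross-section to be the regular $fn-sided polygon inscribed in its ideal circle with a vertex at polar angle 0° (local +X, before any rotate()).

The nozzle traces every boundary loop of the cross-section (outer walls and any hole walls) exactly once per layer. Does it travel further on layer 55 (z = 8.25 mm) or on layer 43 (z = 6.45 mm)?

Layer 55 (z = 8.25): the cone contributes a regular 32-gon of circumradius 2.871 (interpolated between r1=5 and r2=1 at t=0.532) (perimeter = 2·32·2.871·sin(180°/32) = 18.01 mm); the cylinder at (4.5, 13.5) is absent (z outside [-0.5, 6]); Taking the first minus the rest: none of the subtracted shapes is present at this height, so the cone is unchanged — boundary = 18.01 mm; (whole slice rotated 5° about Z — lengths, areas and connectivity unchanged). So its perimeter = 18.01 mm. Layer 43 (z = 6.45): the cone: at t=0.416 of its height the radius interpolates to r₁+(r₂−r₁)t = 3.335, giving a regular 32-gon of that circumradius (perimeter = 2·32·3.335·sin(180°/32) = 20.92 mm); the cylinder at (4.5, 13.5) is absent (z outside [-0.5, 6]); After the difference (first − rest): none of the subtracted shapes is present at this height, so the cone is unchanged — boundary = 20.92 mm; (whole slice rotated 5° about Z — lengths, areas and connectivity unchanged). So its perimeter = 20.92 mm. Layer 43 is larger (20.92 vs 18.01 mm).

layer 43 (z = 6.45 mm)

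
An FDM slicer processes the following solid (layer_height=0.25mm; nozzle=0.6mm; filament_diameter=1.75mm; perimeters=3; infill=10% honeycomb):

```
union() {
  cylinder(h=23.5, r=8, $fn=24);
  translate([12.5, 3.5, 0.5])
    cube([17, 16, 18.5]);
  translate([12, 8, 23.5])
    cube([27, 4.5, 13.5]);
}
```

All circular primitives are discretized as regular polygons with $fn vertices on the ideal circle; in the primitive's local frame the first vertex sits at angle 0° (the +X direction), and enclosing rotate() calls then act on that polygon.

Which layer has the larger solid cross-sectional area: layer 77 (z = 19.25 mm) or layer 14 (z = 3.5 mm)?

Layer 77 (z = 19.25): the r=8 cylinder contributes a regular 24-gon of circumradius 8 (area = (24/2)·8.000²·sin(360°/24) = 198.77 mm²); the cube at (12.5, 3.5) is absent (z outside [0.5, 19]); the cube at (12, 8) does not reach this height (z outside [23.5, 37]); Merging all regions: only the r=8 cylinder is present, so the union is just that shape — area = 198.77 mm². So its area = 198.77 mm². Layer 14 (z = 3.5): the r=8 cylinder gives a regular 24-gon of circumradius 8 (constant along its height) (area = (24/2)·8.000²·sin(360°/24) = 198.77 mm²); the cube at (12.5, 3.5) (footprint 17×16) is included at this height (area 272.00 mm²); the cube at (12, 8) is absent (z outside [23.5, 37]); Combining (union): the 2 present regions are separate (no shared area or edge), so areas and boundary lengths simply add and each stays a separate island — area = 470.77 mm². So its area = 470.77 mm². Layer 14 is larger (470.77 vs 198.77 mm²).

layer 14 (z = 3.5 mm)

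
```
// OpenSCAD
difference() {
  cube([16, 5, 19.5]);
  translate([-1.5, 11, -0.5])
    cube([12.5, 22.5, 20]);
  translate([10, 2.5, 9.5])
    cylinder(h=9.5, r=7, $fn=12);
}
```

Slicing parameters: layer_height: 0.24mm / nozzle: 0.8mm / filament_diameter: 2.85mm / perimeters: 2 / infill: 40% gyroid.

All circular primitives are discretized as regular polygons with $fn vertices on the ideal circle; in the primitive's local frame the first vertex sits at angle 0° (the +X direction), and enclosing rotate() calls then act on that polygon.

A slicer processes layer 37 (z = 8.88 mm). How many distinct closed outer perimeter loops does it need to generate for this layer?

1

At z = 8.88 mm: the cube (footprint 16×5) is included at this height; the 12.5×22.5 cube at (-1.5, 11) contributes its full rectangle; the cylinder at (10, 2.5) does not reach this height (z outside [9.5, 19]); After the difference (first − rest): starting from the 16×5 cube, the 12.5×22.5 cube at (-1.5, 11) misses the remaining region (no effect) — 1 connected region. The result has 1 disconnected region.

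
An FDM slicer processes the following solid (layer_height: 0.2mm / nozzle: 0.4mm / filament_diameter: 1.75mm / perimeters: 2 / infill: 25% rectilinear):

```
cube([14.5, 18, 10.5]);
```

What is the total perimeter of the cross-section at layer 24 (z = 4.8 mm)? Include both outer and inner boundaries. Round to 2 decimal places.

65.00 mm

At z = 4.8 mm: the cube (footprint 14.5×18) is included at this height (perimeter 65.00 mm). Overall, the cross-section is a single solid region. Total boundary length (outer) = 65.00 mm.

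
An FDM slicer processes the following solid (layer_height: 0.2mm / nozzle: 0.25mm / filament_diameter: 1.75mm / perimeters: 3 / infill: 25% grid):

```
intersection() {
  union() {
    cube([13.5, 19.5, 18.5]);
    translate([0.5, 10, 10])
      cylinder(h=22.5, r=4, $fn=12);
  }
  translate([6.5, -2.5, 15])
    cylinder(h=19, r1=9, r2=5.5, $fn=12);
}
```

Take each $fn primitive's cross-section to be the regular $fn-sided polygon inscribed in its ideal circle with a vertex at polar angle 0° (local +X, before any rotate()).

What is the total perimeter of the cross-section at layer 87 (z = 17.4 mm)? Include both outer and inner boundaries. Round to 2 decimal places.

34.23 mm

At z = 17.4 mm: the cube is present — its section is the full 13.5×19.5 rectangle (perimeter 66.00 mm); the r=4 cylinder at (0.5, 10) gives a regular 12-gon of circumradius 4 (constant along its height) (perimeter = 2·12·4.000·sin(180°/12) = 24.85 mm); Combining (union): the regions partially overlap (shared area 27.93 mm²), so the edge portions inside another operand are dropped and the merged outline is re-measured after clipping — boundary = 69.66 mm; the cone at (6.5, -2.5) (r1=9→r2=5.5) has section circumradius 8.558 here — a regular 12-gon (perimeter = 2·12·8.558·sin(180°/12) = 53.16 mm); Keeping only the common overlap: the cone at (6.5, -2.5) partially overlaps the result so far; clipping to the common part keeps 65.04 mm² — boundary = 34.23 mm. Overall, the cross-section is a single solid region. Total boundary length (outer) = 34.23 mm.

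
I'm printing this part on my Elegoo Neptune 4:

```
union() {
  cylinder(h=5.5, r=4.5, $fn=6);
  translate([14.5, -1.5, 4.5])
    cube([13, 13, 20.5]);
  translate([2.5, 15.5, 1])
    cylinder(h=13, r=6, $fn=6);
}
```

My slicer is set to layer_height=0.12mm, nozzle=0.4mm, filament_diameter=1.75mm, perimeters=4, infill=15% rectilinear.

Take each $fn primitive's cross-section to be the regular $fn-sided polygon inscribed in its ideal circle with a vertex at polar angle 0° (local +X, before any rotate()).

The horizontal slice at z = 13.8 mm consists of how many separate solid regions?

At z = 13.8 mm: the cylinder does not reach this height (z outside [0, 5.5]); the cube at (14.5, -1.5) (footprint 13×13) is included at this height; the r=6 cylinder at (2.5, 15.5) contributes a regular 6-gon of circumradius 6; Taking the union: the 2 present regions are separate (no shared area or edge), so areas and boundary lengths simply add and each stays a separate island — 2 connected regions. The result has 2 disconnected regions.

2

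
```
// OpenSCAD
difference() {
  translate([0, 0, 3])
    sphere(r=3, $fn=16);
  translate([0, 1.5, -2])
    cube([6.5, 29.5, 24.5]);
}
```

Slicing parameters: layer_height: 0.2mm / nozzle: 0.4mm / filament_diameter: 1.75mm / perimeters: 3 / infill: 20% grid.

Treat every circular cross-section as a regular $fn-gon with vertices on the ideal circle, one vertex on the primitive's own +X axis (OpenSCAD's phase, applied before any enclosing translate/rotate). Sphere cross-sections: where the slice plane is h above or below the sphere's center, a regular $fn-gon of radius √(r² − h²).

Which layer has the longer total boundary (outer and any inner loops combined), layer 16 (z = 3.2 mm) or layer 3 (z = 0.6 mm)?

Layer 16 (z = 3.2): the r=3 sphere slices to a regular 16-gon of circumradius 2.993 (√(r²−h²) with h=0.2 from center) (perimeter = 2·16·2.993·sin(180°/16) = 18.69 mm); the cube at (0, 1.5) is present — its section is the full 6.5×29.5 rectangle (perimeter 72.00 mm); After the difference (first − rest): starting from the r=3 sphere, the 6.5×29.5 cube at (0, 1.5) partially overlaps it — only the 2.62 mm² overlap (of its 191.75 mm²) is removed, clipping the outline — boundary = 19.63 mm. So its perimeter = 19.63 mm. Layer 3 (z = 0.6): the r=3 sphere slices to a regular 16-gon of circumradius 1.800 (√(r²−h²) with h=2.4 from center) (perimeter = 2·16·1.800·sin(180°/16) = 11.24 mm); the 6.5×29.5 cube at (0, 1.5) contributes its full rectangle (perimeter 72.00 mm); Taking the first minus the rest: starting from the r=3 sphere, the 6.5×29.5 cube at (0, 1.5) partially overlaps it — only the 0.18 mm² overlap (of its 191.75 mm²) is removed, clipping the outline — boundary = 11.47 mm. So its perimeter = 11.47 mm. Layer 16 is larger (19.63 vs 11.47 mm).

layer 16 (z = 3.2 mm)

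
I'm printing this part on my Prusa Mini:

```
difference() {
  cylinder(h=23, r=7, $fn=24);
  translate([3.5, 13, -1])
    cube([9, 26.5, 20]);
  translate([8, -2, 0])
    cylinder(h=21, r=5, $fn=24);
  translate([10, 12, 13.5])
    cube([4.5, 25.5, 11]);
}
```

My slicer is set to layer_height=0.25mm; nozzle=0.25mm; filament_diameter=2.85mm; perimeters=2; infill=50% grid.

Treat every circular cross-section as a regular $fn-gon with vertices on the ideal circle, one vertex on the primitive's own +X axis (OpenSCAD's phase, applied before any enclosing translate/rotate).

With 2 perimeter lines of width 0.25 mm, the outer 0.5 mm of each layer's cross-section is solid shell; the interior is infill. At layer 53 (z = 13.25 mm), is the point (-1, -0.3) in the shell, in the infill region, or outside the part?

At z = 13.25 mm: the r=7 cylinder gives a regular 24-gon of circumradius 7 (constant along its height); the cube at (3.5, 13) (footprint 9×26.5) is included at this height; the r=5 cylinder at (8, -2) contributes a regular 24-gon of circumradius 5; the cube at (10, 12) is not intersected at this z (z outside [13.5, 24.5]); Subtracting the remaining from the first: starting from the r=7 cylinder, the 9×26.5 cube at (3.5, 13) misses the remaining region (no effect); the r=5 cylinder at (8, -2) partially overlaps it — only the 21.46 mm² overlap (of its 77.65 mm²) is removed, clipping the outline — 1 connected region. Overall, the cross-section is a single solid region. The nearest boundary edge runs (3.17, -0.71)→(3.00, -2.00); distance from the point to it = 4.19 mm. The point is inside the cross-section and 4.19 mm from the nearest boundary — more than the 0.5 mm shell width (2 × 0.25), so it's in the infill interior.

infill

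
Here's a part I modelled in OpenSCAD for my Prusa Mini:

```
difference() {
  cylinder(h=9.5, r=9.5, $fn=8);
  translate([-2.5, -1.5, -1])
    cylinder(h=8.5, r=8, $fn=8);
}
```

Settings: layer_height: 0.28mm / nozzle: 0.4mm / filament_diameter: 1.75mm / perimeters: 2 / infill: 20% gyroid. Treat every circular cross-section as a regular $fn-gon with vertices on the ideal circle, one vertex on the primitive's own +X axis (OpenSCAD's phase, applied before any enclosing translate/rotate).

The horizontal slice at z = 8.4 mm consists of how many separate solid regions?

At z = 8.4 mm: the cylinder: section is a regular 8-gon, circumradius r=9.5; the cylinder at (-2.5, -1.5) is not intersected at this z (z outside [-1, 7.5]); After the difference (first − rest): none of the subtracted shapes is present at this height, so the r=9.5 cylinder is unchanged — 1 connected region. The result has 1 disconnected region.

1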